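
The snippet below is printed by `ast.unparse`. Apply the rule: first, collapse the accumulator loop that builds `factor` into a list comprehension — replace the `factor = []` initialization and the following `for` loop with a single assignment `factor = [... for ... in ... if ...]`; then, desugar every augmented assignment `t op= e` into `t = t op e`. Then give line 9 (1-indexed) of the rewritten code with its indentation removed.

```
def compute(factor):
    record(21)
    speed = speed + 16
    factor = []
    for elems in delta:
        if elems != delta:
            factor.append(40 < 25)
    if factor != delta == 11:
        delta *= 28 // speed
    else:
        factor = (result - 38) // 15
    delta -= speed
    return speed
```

Transformed code:
def compute(factor):
    record(21)
    speed = speed + 16
    factor = [40 < 25 for elems in delta if elems != delta]
    if factor != delta == 11:
        delta = delta * (28 // speed)
    else:
        factor = (result - 38) // 15
    delta = delta - speed
    return speed

delta = delta - speed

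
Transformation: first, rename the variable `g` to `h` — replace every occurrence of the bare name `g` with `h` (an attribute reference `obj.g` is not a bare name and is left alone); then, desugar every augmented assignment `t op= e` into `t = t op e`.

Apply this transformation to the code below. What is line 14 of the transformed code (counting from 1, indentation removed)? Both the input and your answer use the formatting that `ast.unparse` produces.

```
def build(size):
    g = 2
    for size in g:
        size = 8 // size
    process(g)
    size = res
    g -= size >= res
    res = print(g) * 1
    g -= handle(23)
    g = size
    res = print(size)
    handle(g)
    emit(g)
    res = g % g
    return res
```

Transformed code:
def build(size):
    h = 2
    for size in h:
        size = 8 // size
    process(h)
    size = res
    h = h - (size >= res)
    res = print(h) * 1
    h = h - handle(23)
    h = size
    res = print(size)
    handle(h)
    emit(h)
    res = h % h
    return res

res = h % h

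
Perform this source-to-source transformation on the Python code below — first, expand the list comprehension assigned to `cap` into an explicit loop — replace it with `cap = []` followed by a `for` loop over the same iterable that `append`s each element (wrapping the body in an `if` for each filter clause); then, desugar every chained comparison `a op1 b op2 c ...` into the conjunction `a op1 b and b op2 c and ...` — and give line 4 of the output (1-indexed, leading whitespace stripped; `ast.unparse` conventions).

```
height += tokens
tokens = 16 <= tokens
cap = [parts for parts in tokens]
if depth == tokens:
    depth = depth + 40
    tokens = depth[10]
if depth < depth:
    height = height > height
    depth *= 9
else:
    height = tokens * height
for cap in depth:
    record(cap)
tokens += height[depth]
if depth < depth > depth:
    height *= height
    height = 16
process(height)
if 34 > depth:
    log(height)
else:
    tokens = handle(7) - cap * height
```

for parts in tokens:

Transformed code:
height += tokens
tokens = 16 <= tokens
cap = []
for parts in tokens:
    cap.append(parts)
if depth == tokens:
    depth = depth + 40
    tokens = depth[10]
if depth < depth:
    height = height > height
    depth *= 9
else:
    height = tokens * height
for cap in depth:
    record(cap)
tokens += height[depth]
if depth < depth and depth > depth:
    height *= height
    height = 16
process(height)
if 34 > depth:
    log(height)
else:
    tokens = handle(7) - cap * height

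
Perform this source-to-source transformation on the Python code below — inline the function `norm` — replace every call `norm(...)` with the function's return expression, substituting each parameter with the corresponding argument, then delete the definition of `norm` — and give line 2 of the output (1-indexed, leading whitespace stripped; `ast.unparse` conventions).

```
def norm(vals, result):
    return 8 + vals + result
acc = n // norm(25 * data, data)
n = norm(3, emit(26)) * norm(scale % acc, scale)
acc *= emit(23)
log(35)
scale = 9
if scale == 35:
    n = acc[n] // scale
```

n = (8 + 3 + emit(26)) * (8 + scale % acc + scale)

Transformed code:
acc = n // (8 + 25 * data + data)
n = (8 + 3 + emit(26)) * (8 + scale % acc + scale)
acc *= emit(23)
log(35)
scale = 9
if scale == 35:
    n = acc[n] // scale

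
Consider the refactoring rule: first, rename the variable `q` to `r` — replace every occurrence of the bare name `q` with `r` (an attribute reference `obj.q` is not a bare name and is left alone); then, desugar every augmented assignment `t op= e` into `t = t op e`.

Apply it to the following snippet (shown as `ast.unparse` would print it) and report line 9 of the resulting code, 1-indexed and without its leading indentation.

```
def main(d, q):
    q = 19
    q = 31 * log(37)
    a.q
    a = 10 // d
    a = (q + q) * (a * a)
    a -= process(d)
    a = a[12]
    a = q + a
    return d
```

Transformed code:
def main(d, r):
    r = 19
    r = 31 * log(37)
    a.q
    a = 10 // d
    a = (r + r) * (a * a)
    a = a - process(d)
    a = a[12]
    a = r + a
    return d

a = r + a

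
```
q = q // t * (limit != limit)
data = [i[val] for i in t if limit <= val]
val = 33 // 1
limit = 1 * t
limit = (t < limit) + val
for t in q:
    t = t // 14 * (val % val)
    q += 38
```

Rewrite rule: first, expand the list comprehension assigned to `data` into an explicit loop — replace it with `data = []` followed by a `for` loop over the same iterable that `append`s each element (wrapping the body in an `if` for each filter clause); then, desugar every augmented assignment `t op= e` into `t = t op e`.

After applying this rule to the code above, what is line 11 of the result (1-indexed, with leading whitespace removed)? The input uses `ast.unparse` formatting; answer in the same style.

Transformed code:
q = q // t * (limit != limit)
data = []
for i in t:
    if limit <= val:
        data.append(i[val])
val = 33 // 1
limit = 1 * t
limit = (t < limit) + val
for t in q:
    t = t // 14 * (val % val)
    q = q + 38

q = q + 38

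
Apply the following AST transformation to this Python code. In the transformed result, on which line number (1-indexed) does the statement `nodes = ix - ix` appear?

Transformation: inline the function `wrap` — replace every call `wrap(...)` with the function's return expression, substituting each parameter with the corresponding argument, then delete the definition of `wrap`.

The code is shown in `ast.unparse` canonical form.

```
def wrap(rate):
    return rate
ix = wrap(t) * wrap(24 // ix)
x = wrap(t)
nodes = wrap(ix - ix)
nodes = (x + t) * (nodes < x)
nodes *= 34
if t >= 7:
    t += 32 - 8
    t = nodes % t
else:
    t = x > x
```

3

Transformed code:
ix = t * (24 // ix)
x = t
nodes = ix - ix
nodes = (x + t) * (nodes < x)
nodes *= 34
if t >= 7:
    t += 32 - 8
    t = nodes % t
else:
    t = x > x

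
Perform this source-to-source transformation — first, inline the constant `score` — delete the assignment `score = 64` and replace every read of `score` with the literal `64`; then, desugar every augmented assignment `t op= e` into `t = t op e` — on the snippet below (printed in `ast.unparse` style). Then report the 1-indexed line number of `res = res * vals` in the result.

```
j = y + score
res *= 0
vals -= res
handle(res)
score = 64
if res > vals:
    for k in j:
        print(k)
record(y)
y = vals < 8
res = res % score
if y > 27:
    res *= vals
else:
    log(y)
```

12

Transformed code:
j = y + 64
res = res * 0
vals = vals - res
handle(res)
if res > vals:
    for k in j:
        print(k)
record(y)
y = vals < 8
res = res % 64
if y > 27:
    res = res * vals
else:
    log(y)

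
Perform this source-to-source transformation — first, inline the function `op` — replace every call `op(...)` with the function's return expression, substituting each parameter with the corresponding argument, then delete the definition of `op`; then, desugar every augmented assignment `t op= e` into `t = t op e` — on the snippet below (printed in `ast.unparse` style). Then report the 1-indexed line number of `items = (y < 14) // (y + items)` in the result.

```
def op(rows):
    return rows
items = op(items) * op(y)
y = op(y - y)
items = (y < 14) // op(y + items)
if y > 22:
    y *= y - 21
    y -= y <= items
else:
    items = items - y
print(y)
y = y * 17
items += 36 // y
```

Transformed code:
items = items * y
y = y - y
items = (y < 14) // (y + items)
if y > 22:
    y = y * (y - 21)
    y = y - (y <= items)
else:
    items = items - y
print(y)
y = y * 17
items = items + 36 // y

3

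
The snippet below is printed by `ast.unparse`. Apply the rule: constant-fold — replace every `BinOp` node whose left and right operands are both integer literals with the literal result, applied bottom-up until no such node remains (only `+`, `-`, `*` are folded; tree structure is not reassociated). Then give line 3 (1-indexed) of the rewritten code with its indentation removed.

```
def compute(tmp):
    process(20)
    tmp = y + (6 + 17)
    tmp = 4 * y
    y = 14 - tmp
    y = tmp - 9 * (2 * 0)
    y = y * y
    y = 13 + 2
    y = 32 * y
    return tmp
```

tmp = y + 23

Transformed code:
def compute(tmp):
    process(20)
    tmp = y + 23
    tmp = 4 * y
    y = 14 - tmp
    y = tmp - 0
    y = y * y
    y = 15
    y = 32 * y
    return tmp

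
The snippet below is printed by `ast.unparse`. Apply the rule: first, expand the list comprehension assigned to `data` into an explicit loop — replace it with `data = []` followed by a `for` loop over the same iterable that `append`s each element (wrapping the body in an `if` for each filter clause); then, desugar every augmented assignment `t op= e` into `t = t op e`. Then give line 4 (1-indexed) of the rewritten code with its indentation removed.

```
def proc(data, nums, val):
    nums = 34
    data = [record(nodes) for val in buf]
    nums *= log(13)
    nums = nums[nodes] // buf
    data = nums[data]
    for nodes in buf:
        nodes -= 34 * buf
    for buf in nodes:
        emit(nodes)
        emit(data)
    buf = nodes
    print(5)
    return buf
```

for val in buf:

Transformed code:
def proc(data, nums, val):
    nums = 34
    data = []
    for val in buf:
        data.append(record(nodes))
    nums = nums * log(13)
    nums = nums[nodes] // buf
    data = nums[data]
    for nodes in buf:
        nodes = nodes - 34 * buf
    for buf in nodes:
        emit(nodes)
        emit(data)
    buf = nodes
    print(5)
    return buf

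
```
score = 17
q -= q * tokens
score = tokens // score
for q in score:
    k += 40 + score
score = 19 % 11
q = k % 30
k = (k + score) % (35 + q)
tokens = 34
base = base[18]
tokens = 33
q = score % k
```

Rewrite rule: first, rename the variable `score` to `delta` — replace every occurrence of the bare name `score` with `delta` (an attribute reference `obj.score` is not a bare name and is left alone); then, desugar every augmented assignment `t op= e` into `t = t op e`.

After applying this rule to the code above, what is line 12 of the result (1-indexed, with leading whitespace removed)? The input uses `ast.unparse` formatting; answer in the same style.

q = delta % k

Transformed code:
delta = 17
q = q - q * tokens
delta = tokens // delta
for q in delta:
    k = k + (40 + delta)
delta = 19 % 11
q = k % 30
k = (k + delta) % (35 + q)
tokens = 34
base = base[18]
tokens = 33
q = delta % k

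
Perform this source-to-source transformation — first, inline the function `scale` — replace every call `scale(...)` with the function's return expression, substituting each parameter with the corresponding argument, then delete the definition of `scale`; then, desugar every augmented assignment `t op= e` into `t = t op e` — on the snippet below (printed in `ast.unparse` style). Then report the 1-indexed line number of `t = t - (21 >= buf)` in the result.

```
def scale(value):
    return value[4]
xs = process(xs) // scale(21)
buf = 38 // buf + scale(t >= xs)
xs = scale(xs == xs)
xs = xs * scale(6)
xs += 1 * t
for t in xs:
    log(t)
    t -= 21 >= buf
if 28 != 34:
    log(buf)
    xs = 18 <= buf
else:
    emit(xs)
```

Transformed code:
xs = process(xs) // 21[4]
buf = 38 // buf + (t >= xs)[4]
xs = (xs == xs)[4]
xs = xs * 6[4]
xs = xs + 1 * t
for t in xs:
    log(t)
    t = t - (21 >= buf)
if 28 != 34:
    log(buf)
    xs = 18 <= buf
else:
    emit(xs)

8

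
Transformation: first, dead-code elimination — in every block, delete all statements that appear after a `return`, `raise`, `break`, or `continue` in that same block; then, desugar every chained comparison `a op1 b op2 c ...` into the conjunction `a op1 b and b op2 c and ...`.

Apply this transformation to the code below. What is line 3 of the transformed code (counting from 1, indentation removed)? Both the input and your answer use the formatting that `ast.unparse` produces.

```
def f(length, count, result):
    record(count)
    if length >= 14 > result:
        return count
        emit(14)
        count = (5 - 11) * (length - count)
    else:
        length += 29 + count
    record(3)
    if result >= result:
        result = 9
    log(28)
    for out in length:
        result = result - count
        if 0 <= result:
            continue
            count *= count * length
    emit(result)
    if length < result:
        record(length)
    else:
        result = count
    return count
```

if length >= 14 and 14 > result:

Transformed code:
def f(length, count, result):
    record(count)
    if length >= 14 and 14 > result:
        return count
    else:
        length += 29 + count
    record(3)
    if result >= result:
        result = 9
    log(28)
    for out in length:
        result = result - count
        if 0 <= result:
            continue
    emit(result)
    if length < result:
        record(length)
    else:
        result = count
    return count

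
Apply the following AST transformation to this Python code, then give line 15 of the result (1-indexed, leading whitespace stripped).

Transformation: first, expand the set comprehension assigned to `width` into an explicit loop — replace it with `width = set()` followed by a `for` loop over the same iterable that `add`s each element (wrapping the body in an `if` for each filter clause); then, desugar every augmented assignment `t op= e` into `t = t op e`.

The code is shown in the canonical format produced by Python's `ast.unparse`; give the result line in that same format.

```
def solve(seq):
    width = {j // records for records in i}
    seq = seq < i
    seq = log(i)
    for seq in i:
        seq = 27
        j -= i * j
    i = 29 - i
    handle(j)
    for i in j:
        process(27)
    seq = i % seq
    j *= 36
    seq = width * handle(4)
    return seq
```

Transformed code:
def solve(seq):
    width = set()
    for records in i:
        width.add(j // records)
    seq = seq < i
    seq = log(i)
    for seq in i:
        seq = 27
        j = j - i * j
    i = 29 - i
    handle(j)
    for i in j:
        process(27)
    seq = i % seq
    j = j * 36
    seq = width * handle(4)
    return seq

j = j * 36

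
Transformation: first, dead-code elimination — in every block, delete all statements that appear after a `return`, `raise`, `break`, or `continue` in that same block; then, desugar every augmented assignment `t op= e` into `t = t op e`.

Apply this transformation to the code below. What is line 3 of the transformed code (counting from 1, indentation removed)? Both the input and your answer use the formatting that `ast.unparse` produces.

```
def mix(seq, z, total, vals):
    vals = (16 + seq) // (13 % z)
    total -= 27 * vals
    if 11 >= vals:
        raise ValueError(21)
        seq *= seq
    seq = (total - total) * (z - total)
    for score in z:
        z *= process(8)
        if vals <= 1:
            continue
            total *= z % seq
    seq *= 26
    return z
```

total = total - 27 * vals

Transformed code:
def mix(seq, z, total, vals):
    vals = (16 + seq) // (13 % z)
    total = total - 27 * vals
    if 11 >= vals:
        raise ValueError(21)
    seq = (total - total) * (z - total)
    for score in z:
        z = z * process(8)
        if vals <= 1:
            continue
    seq = seq * 26
    return z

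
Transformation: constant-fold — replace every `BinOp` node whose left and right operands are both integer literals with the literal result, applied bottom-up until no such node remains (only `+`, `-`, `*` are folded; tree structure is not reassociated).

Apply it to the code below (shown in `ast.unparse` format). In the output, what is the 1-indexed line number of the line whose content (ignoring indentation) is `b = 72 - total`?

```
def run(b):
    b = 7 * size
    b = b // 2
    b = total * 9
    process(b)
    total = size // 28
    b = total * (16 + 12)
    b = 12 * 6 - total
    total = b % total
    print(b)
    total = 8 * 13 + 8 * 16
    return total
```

8

Transformed code:
def run(b):
    b = 7 * size
    b = b // 2
    b = total * 9
    process(b)
    total = size // 28
    b = total * 28
    b = 72 - total
    total = b % total
    print(b)
    total = 232
    return total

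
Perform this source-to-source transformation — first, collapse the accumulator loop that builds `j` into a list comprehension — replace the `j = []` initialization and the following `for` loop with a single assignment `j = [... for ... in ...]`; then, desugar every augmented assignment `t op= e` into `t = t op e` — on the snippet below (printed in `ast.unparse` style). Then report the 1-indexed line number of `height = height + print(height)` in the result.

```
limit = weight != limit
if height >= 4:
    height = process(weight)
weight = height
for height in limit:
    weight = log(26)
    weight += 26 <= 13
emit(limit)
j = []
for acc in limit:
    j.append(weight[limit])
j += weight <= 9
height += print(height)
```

11

Transformed code:
limit = weight != limit
if height >= 4:
    height = process(weight)
weight = height
for height in limit:
    weight = log(26)
    weight = weight + (26 <= 13)
emit(limit)
j = [weight[limit] for acc in limit]
j = j + (weight <= 9)
height = height + print(height)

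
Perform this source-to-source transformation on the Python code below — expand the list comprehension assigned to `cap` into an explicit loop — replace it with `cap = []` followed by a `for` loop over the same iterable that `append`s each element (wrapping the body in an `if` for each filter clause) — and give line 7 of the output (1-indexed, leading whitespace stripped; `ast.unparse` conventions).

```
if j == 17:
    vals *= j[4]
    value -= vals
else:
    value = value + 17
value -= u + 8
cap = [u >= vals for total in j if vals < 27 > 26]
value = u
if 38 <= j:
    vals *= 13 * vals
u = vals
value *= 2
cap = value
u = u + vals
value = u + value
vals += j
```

Transformed code:
if j == 17:
    vals *= j[4]
    value -= vals
else:
    value = value + 17
value -= u + 8
cap = []
for total in j:
    if vals < 27 > 26:
        cap.append(u >= vals)
value = u
if 38 <= j:
    vals *= 13 * vals
u = vals
value *= 2
cap = value
u = u + vals
value = u + value
vals += j

cap = []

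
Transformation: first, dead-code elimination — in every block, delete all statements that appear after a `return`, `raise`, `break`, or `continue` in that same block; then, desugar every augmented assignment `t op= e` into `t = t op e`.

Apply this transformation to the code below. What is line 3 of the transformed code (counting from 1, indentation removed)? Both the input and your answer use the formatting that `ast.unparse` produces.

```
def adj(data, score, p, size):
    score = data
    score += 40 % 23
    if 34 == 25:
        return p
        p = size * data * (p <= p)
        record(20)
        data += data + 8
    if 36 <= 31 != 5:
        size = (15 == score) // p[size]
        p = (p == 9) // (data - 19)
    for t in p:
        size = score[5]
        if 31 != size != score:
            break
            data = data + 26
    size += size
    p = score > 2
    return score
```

Transformed code:
def adj(data, score, p, size):
    score = data
    score = score + 40 % 23
    if 34 == 25:
        return p
    if 36 <= 31 != 5:
        size = (15 == score) // p[size]
        p = (p == 9) // (data - 19)
    for t in p:
        size = score[5]
        if 31 != size != score:
            break
    size = size + size
    p = score > 2
    return score

score = score + 40 % 23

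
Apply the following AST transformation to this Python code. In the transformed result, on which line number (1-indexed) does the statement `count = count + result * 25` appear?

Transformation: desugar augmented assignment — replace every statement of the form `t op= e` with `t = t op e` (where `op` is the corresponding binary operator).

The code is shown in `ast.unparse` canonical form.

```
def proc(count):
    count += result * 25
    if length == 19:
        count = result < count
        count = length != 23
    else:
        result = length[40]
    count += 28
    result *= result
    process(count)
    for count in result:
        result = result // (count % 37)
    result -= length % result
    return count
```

Transformed code:
def proc(count):
    count = count + result * 25
    if length == 19:
        count = result < count
        count = length != 23
    else:
        result = length[40]
    count = count + 28
    result = result * result
    process(count)
    for count in result:
        result = result // (count % 37)
    result = result - length % result
    return count

2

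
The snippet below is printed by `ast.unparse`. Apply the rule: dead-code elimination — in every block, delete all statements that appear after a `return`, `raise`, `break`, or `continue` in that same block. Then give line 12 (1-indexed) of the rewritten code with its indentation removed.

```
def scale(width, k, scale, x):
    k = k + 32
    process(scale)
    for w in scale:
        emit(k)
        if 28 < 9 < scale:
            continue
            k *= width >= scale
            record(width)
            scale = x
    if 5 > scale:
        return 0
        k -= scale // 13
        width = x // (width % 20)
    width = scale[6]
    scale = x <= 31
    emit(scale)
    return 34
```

emit(scale)

Transformed code:
def scale(width, k, scale, x):
    k = k + 32
    process(scale)
    for w in scale:
        emit(k)
        if 28 < 9 < scale:
            continue
    if 5 > scale:
        return 0
    width = scale[6]
    scale = x <= 31
    emit(scale)
    return 34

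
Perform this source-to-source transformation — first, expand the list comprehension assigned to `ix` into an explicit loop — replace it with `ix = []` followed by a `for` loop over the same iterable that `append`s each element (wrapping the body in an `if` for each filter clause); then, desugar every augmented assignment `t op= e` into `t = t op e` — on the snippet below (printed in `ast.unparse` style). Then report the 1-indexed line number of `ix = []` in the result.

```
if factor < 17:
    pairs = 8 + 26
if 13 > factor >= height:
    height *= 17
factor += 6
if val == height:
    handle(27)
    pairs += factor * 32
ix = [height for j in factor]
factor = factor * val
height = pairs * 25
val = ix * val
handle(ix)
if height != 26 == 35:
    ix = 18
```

9

Transformed code:
if factor < 17:
    pairs = 8 + 26
if 13 > factor >= height:
    height = height * 17
factor = factor + 6
if val == height:
    handle(27)
    pairs = pairs + factor * 32
ix = []
for j in factor:
    ix.append(height)
factor = factor * val
height = pairs * 25
val = ix * val
handle(ix)
if height != 26 == 35:
    ix = 18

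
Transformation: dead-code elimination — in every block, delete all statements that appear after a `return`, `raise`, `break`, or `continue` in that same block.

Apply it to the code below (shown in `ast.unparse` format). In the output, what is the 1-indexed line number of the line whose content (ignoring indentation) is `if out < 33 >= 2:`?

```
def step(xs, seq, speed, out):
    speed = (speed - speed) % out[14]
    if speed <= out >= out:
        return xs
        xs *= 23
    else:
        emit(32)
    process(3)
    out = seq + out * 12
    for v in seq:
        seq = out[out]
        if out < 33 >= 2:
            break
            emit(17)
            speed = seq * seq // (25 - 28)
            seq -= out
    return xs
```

11

Transformed code:
def step(xs, seq, speed, out):
    speed = (speed - speed) % out[14]
    if speed <= out >= out:
        return xs
    else:
        emit(32)
    process(3)
    out = seq + out * 12
    for v in seq:
        seq = out[out]
        if out < 33 >= 2:
            break
    return xs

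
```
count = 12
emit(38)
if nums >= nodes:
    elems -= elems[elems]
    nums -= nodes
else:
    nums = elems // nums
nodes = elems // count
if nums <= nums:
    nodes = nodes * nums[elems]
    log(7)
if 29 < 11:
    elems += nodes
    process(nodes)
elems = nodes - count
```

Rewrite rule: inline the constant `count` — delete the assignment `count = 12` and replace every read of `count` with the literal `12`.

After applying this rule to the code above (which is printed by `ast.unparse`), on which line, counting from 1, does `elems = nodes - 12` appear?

Transformed code:
emit(38)
if nums >= nodes:
    elems -= elems[elems]
    nums -= nodes
else:
    nums = elems // nums
nodes = elems // 12
if nums <= nums:
    nodes = nodes * nums[elems]
    log(7)
if 29 < 11:
    elems += nodes
    process(nodes)
elems = nodes - 12

14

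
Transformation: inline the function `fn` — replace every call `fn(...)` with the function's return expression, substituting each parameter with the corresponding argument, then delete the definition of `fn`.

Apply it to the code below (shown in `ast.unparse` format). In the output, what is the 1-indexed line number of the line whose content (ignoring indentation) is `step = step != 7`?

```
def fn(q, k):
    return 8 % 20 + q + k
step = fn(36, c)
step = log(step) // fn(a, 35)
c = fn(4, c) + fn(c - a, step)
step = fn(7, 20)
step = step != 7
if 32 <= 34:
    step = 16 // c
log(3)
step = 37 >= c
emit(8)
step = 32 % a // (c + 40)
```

Transformed code:
step = 8 % 20 + 36 + c
step = log(step) // (8 % 20 + a + 35)
c = 8 % 20 + 4 + c + (8 % 20 + (c - a) + step)
step = 8 % 20 + 7 + 20
step = step != 7
if 32 <= 34:
    step = 16 // c
log(3)
step = 37 >= c
emit(8)
step = 32 % a // (c + 40)

5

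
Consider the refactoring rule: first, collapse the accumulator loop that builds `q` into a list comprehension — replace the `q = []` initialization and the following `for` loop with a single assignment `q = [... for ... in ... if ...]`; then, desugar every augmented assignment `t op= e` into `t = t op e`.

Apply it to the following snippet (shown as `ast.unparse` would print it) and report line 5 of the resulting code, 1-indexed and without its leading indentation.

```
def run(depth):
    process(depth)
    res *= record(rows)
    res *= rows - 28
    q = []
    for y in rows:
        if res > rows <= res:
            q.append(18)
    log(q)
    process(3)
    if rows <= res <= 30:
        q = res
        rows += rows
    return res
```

q = [18 for y in rows if res > rows <= res]

Transformed code:
def run(depth):
    process(depth)
    res = res * record(rows)
    res = res * (rows - 28)
    q = [18 for y in rows if res > rows <= res]
    log(q)
    process(3)
    if rows <= res <= 30:
        q = res
        rows = rows + rows
    return res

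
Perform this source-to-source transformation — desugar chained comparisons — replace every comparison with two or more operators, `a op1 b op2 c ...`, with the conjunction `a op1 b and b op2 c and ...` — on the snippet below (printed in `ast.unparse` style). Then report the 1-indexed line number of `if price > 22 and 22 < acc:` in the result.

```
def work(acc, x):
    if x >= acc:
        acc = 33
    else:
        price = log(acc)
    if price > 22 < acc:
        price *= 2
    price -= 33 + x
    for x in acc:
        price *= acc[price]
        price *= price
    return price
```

Transformed code:
def work(acc, x):
    if x >= acc:
        acc = 33
    else:
        price = log(acc)
    if price > 22 and 22 < acc:
        price *= 2
    price -= 33 + x
    for x in acc:
        price *= acc[price]
        price *= price
    return price

6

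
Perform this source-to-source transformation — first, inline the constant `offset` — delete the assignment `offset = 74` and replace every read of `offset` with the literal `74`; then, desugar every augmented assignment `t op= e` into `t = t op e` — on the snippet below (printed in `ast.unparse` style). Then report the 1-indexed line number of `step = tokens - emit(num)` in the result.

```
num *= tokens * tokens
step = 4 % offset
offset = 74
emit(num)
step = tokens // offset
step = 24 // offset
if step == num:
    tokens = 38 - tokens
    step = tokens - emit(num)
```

Transformed code:
num = num * (tokens * tokens)
step = 4 % 74
emit(num)
step = tokens // 74
step = 24 // 74
if step == num:
    tokens = 38 - tokens
    step = tokens - emit(num)

8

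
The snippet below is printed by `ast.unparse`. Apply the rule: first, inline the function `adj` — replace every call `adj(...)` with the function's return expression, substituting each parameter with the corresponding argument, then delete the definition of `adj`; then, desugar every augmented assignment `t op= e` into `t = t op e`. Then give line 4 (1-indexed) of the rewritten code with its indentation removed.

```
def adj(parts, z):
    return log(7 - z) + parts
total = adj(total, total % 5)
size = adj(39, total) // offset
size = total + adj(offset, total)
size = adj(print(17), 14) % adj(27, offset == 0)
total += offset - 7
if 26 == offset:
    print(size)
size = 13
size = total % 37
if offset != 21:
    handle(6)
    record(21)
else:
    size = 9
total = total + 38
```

Transformed code:
total = log(7 - total % 5) + total
size = (log(7 - total) + 39) // offset
size = total + (log(7 - total) + offset)
size = (log(7 - 14) + print(17)) % (log(7 - (offset == 0)) + 27)
total = total + (offset - 7)
if 26 == offset:
    print(size)
size = 13
size = total % 37
if offset != 21:
    handle(6)
    record(21)
else:
    size = 9
total = total + 38

size = (log(7 - 14) + print(17)) % (log(7 - (offset == 0)) + 27)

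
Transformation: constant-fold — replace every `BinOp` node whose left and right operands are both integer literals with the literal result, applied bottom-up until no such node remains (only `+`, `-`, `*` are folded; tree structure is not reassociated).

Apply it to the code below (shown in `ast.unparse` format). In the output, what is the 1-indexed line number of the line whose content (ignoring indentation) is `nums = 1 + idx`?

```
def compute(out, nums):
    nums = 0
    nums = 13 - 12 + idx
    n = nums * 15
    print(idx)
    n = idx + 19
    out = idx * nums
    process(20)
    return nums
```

Transformed code:
def compute(out, nums):
    nums = 0
    nums = 1 + idx
    n = nums * 15
    print(idx)
    n = idx + 19
    out = idx * nums
    process(20)
    return nums

3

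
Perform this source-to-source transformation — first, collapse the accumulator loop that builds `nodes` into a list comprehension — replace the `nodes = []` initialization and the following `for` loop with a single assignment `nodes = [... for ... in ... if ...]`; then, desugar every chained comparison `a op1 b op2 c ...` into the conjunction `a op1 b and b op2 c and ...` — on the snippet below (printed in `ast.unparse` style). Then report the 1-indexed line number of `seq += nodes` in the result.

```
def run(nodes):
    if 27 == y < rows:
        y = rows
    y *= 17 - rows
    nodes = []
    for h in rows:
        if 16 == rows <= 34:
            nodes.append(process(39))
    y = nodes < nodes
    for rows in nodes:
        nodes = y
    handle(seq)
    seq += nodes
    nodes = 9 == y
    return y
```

10

Transformed code:
def run(nodes):
    if 27 == y and y < rows:
        y = rows
    y *= 17 - rows
    nodes = [process(39) for h in rows if 16 == rows and rows <= 34]
    y = nodes < nodes
    for rows in nodes:
        nodes = y
    handle(seq)
    seq += nodes
    nodes = 9 == y
    return y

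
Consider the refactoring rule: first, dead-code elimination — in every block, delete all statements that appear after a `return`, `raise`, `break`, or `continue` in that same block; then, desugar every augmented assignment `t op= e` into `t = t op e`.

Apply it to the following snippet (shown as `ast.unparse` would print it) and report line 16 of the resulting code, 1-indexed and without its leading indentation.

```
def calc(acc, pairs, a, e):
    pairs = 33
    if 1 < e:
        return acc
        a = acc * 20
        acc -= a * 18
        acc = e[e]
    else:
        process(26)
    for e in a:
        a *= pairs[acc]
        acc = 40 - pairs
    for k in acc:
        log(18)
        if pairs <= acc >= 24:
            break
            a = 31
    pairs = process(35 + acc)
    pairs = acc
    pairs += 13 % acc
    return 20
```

Transformed code:
def calc(acc, pairs, a, e):
    pairs = 33
    if 1 < e:
        return acc
    else:
        process(26)
    for e in a:
        a = a * pairs[acc]
        acc = 40 - pairs
    for k in acc:
        log(18)
        if pairs <= acc >= 24:
            break
    pairs = process(35 + acc)
    pairs = acc
    pairs = pairs + 13 % acc
    return 20

pairs = pairs + 13 % acc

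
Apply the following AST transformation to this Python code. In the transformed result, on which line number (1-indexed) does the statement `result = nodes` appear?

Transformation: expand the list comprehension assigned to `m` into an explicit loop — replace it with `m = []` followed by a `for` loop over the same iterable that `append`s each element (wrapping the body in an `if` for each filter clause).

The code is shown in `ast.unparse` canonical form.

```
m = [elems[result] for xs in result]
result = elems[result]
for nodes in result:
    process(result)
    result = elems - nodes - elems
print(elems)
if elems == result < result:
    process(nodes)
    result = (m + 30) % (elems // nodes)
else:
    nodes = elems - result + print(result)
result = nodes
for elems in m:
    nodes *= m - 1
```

Transformed code:
m = []
for xs in result:
    m.append(elems[result])
result = elems[result]
for nodes in result:
    process(result)
    result = elems - nodes - elems
print(elems)
if elems == result < result:
    process(nodes)
    result = (m + 30) % (elems // nodes)
else:
    nodes = elems - result + print(result)
result = nodes
for elems in m:
    nodes *= m - 1

14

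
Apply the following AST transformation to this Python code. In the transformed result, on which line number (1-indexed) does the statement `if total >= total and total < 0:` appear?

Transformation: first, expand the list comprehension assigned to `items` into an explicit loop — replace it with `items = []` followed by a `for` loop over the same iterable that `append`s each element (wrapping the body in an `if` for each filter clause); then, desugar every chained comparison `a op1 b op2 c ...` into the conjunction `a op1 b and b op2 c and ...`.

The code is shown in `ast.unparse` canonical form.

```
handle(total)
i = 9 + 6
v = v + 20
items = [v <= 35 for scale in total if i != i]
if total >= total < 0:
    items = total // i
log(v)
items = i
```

8

Transformed code:
handle(total)
i = 9 + 6
v = v + 20
items = []
for scale in total:
    if i != i:
        items.append(v <= 35)
if total >= total and total < 0:
    items = total // i
log(v)
items = i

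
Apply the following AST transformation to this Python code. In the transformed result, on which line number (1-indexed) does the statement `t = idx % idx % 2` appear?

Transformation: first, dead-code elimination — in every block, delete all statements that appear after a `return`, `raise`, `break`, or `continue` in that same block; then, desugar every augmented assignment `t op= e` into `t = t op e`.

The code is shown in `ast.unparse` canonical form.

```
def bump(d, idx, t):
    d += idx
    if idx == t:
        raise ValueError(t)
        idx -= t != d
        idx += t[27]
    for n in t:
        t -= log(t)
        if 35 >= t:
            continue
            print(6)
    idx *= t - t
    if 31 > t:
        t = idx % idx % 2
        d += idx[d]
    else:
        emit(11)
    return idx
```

Transformed code:
def bump(d, idx, t):
    d = d + idx
    if idx == t:
        raise ValueError(t)
    for n in t:
        t = t - log(t)
        if 35 >= t:
            continue
    idx = idx * (t - t)
    if 31 > t:
        t = idx % idx % 2
        d = d + idx[d]
    else:
        emit(11)
    return idx

11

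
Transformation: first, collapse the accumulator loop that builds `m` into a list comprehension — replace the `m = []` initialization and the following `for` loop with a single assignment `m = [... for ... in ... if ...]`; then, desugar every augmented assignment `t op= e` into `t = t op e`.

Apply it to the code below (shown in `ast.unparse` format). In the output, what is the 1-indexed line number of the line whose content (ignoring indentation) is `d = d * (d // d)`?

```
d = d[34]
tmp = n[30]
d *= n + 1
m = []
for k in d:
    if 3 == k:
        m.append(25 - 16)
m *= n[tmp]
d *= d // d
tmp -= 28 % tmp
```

Transformed code:
d = d[34]
tmp = n[30]
d = d * (n + 1)
m = [25 - 16 for k in d if 3 == k]
m = m * n[tmp]
d = d * (d // d)
tmp = tmp - 28 % tmp

6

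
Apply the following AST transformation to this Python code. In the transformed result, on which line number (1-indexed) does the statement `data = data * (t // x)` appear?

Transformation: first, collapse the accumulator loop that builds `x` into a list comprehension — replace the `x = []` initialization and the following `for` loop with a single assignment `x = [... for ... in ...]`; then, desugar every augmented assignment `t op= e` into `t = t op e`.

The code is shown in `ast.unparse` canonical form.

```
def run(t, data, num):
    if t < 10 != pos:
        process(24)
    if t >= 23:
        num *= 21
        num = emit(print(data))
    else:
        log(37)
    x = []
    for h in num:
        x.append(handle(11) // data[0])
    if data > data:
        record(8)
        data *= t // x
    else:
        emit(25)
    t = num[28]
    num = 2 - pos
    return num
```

Transformed code:
def run(t, data, num):
    if t < 10 != pos:
        process(24)
    if t >= 23:
        num = num * 21
        num = emit(print(data))
    else:
        log(37)
    x = [handle(11) // data[0] for h in num]
    if data > data:
        record(8)
        data = data * (t // x)
    else:
        emit(25)
    t = num[28]
    num = 2 - pos
    return num

12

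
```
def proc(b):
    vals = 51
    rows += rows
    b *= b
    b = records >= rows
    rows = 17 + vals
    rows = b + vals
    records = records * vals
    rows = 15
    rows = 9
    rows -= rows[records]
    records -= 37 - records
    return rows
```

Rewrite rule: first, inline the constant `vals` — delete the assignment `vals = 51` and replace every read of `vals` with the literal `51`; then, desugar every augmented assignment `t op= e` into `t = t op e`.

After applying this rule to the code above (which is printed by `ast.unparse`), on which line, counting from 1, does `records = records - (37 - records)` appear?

11

Transformed code:
def proc(b):
    rows = rows + rows
    b = b * b
    b = records >= rows
    rows = 17 + 51
    rows = b + 51
    records = records * 51
    rows = 15
    rows = 9
    rows = rows - rows[records]
    records = records - (37 - records)
    return rows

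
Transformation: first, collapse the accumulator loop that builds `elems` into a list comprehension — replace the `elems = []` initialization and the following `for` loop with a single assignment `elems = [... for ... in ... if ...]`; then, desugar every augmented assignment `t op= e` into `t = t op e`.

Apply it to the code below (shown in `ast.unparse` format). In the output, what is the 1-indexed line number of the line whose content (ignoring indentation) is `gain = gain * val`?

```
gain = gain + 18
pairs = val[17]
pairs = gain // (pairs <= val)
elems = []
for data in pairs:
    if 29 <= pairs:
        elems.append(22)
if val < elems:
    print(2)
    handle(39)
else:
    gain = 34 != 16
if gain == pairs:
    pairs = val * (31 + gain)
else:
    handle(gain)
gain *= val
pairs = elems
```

14

Transformed code:
gain = gain + 18
pairs = val[17]
pairs = gain // (pairs <= val)
elems = [22 for data in pairs if 29 <= pairs]
if val < elems:
    print(2)
    handle(39)
else:
    gain = 34 != 16
if gain == pairs:
    pairs = val * (31 + gain)
else:
    handle(gain)
gain = gain * val
pairs = elems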